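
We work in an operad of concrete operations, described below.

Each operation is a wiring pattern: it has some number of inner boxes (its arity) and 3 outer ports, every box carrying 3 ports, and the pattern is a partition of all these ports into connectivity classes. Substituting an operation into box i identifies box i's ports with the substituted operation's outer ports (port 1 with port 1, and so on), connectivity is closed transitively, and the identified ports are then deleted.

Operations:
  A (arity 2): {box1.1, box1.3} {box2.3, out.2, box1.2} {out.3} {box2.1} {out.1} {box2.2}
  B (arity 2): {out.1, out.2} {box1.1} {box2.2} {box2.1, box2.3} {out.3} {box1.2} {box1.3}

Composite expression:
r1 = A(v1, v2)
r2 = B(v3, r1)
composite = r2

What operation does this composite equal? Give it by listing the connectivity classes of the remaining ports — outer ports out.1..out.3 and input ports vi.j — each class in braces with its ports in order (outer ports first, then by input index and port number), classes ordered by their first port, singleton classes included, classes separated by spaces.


{out.1, out.2} {out.3} {v1.1, v1.3} {v1.2, v2.3} {v2.1} {v2.2} {v3.1} {v3.2} {v3.3}

Treat the ports identified at B as solder joints: merge, then drop.
stage A: inputs (v1, v2), connectivity {out.1} {out.2, v1.2, v2.3} {out.3} {v1.1, v1.3} {v2.1} {v2.2}, out.j its boundary
stage B: inputs (v3, v1, v2), connectivity {out.1, out.2} {out.3} {v1.1, v1.3} {v1.2, v2.3} {v2.1} {v2.2} {v3.1} {v3.2} {v3.3}, out.j its boundary


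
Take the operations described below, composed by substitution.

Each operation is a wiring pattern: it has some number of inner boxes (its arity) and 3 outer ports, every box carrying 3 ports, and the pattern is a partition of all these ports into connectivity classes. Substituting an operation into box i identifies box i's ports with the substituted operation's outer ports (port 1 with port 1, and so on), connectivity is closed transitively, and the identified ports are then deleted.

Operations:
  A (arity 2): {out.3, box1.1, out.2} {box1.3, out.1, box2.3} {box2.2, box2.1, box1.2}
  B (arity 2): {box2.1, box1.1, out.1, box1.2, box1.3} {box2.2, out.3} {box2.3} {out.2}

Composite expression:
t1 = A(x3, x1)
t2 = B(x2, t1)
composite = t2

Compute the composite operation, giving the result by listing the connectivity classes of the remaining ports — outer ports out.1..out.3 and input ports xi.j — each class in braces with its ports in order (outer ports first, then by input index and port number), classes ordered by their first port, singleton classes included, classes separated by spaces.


{out.1, x1.3, x2.1, x2.2, x2.3, x3.3} {out.2} {out.3, x3.1} {x1.1, x1.2, x3.2}

After gluing at B, chains via deleted ports link the x-ports.
after A, the pattern on (x3, x1) reads {out.1, x1.3, x3.3} {out.2, out.3, x3.1} {x1.1, x1.2, x3.2} (out.j = its outer ports)
after B, the pattern on (x2, x3, x1) reads {out.1, x1.3, x2.1, x2.2, x2.3, x3.3} {out.2} {out.3, x3.1} {x1.1, x1.2, x3.2} (out.j = its outer ports)


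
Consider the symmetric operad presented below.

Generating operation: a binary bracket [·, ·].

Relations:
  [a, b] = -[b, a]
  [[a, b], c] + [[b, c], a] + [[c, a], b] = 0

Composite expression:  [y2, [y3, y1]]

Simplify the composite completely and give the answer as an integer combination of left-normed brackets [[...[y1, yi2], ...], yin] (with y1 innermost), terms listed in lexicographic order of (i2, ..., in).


[[y1, y3], y2]


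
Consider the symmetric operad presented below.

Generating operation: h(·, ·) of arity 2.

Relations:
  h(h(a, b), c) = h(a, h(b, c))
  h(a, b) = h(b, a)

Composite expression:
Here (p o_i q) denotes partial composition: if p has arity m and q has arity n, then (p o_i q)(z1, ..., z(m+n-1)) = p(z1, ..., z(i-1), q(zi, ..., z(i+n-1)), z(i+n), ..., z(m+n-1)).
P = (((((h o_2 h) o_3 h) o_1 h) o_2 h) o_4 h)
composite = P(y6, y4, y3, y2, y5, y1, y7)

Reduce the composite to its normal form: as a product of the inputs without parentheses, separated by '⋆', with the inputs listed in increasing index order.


With h associative and commutative, the y-input set is all that matters.
h(y4, y3) flattens to y4 ⋆ y3
h(y6, h(y4, y3)) flattens to y6 ⋆ y4 ⋆ y3
h(y2, y5) flattens to y2 ⋆ y5
h(y1, y7) flattens to y1 ⋆ y7
h(h(y2, y5), h(y1, y7)) flattens to y2 ⋆ y5 ⋆ y1 ⋆ y7
h(h(y6, h(y4, y3)), h(h(y2, y5), h(y1, y7))) flattens to y6 ⋆ y4 ⋆ y3 ⋆ y2 ⋆ y5 ⋆ y1 ⋆ y7
commutativity sorts the factors: y1 ⋆ y2 ⋆ y3 ⋆ y4 ⋆ y5 ⋆ y6 ⋆ y7

y1 ⋆ y2 ⋆ y3 ⋆ y4 ⋆ y5 ⋆ y6 ⋆ y7


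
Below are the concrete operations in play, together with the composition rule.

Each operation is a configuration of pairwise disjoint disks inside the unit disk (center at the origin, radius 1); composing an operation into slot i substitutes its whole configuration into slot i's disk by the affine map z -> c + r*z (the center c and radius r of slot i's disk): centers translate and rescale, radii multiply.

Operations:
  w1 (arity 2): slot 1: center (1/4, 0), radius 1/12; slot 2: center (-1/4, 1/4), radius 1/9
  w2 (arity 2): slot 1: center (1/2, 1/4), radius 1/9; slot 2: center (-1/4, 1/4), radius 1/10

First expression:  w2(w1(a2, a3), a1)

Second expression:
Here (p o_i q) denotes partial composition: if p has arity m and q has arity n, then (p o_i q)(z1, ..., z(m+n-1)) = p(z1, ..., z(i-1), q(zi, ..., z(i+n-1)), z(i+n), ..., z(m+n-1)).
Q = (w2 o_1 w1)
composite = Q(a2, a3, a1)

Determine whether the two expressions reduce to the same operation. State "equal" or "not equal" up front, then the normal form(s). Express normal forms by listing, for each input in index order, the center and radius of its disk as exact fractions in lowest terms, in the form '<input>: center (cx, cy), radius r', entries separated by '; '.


The first expression reduces to a1: center (-1/4, 1/4), radius 1/10; a2: center (19/36, 1/4), radius 1/108; a3: center (17/36, 5/18), radius 1/81
The second expression reduces to a1: center (-1/4, 1/4), radius 1/10; a2: center (19/36, 1/4), radius 1/108; a3: center (17/36, 5/18), radius 1/81
Identical normal forms: equal.

equal — both sides give a1: center (-1/4, 1/4), radius 1/10; a2: center (19/36, 1/4), radius 1/108; a3: center (17/36, 5/18), radius 1/81


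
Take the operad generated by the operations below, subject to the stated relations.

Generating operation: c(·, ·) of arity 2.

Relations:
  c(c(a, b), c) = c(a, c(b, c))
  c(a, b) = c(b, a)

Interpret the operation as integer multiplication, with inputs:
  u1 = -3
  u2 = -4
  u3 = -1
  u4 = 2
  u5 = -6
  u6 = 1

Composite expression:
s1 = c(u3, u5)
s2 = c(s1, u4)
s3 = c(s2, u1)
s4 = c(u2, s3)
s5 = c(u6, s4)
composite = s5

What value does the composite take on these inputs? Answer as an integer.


144

c(u3, u5) = 6
c(c(u3, u5), u4) = 12
c(c(c(u3, u5), u4), u1) = -36
c(u2, c(c(c(u3, u5), u4), u1)) = 144
c(u6, c(u2, c(c(c(u3, u5), u4), u1))) = 144


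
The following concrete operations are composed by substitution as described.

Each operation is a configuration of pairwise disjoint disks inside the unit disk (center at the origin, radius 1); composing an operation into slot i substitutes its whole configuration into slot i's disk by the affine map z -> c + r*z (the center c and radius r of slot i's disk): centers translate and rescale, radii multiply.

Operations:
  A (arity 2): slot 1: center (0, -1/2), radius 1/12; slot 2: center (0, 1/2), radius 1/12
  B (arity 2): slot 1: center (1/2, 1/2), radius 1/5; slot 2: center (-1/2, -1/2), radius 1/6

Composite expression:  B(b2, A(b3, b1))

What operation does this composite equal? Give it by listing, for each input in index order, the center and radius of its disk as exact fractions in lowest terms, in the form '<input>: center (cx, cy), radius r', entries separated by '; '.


Below B, radii multiply path by path; the b-disk centers shift.
b2 passes through 1 substitution, ending at center (1/2, 1/2), radius 1/5
b3 passes through 2 substitutions, ending at center (-1/2, -7/12), radius 1/72
b1 passes through 2 substitutions, ending at center (-1/2, -5/12), radius 1/72

b1: center (-1/2, -5/12), radius 1/72; b2: center (1/2, 1/2), radius 1/5; b3: center (-1/2, -7/12), radius 1/72


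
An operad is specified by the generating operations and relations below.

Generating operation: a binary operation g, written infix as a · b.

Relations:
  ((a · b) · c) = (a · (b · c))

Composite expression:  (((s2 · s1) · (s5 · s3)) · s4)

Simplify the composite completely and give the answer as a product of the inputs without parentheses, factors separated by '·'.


s2 · s1 · s5 · s3 · s4

Associativity of g dissolves the nesting; only the s-input order survives.
(s2 · s1) reduces to s2 · s1
(s5 · s3) reduces to s5 · s3
((s2 · s1) · (s5 · s3)) reduces to s2 · s1 · s5 · s3
(((s2 · s1) · (s5 · s3)) · s4) reduces to s2 · s1 · s5 · s3 · s4


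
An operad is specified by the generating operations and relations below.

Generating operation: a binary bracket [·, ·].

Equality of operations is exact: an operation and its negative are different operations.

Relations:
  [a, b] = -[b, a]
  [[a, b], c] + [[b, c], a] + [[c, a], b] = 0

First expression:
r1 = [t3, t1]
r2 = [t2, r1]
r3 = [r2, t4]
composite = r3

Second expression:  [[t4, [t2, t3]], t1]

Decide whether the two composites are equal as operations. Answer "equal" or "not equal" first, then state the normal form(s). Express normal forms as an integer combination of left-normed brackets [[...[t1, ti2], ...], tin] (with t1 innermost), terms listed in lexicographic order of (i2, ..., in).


In normal form, the first expression is [[[t1, t3], t2], t4]
In normal form, the second expression is [[[t1, t2], t3], t4] - [[[t1, t3], t2], t4] - [[[t1, t4], t2], t3] + [[[t1, t4], t3], t2]
They disagree, so not equal.

not equal; first: [[[t1, t3], t2], t4]; second: [[[t1, t2], t3], t4] - [[[t1, t3], t2], t4] - [[[t1, t4], t2], t3] + [[[t1, t4], t3], t2]


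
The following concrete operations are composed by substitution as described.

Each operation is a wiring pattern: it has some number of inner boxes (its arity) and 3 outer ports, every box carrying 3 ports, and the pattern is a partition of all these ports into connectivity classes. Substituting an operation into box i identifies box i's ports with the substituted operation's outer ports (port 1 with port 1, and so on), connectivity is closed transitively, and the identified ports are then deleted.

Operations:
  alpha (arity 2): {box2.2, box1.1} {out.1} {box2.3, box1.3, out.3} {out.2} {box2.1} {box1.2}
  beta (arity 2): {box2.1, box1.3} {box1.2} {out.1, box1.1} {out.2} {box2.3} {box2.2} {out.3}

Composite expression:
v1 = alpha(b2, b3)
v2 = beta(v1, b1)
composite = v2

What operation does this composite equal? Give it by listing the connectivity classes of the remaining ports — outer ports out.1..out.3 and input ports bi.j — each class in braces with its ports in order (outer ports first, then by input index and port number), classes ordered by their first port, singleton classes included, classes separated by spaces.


{out.1} {out.2} {out.3} {b1.1, b2.3, b3.3} {b1.2} {b1.3} {b2.1, b3.2} {b2.2} {b3.1}

Substituting into beta glues patterns; closure does the rest.
the subtree at alpha composes to {out.1} {out.2} {out.3, b2.3, b3.3} {b2.1, b3.2} {b2.2} {b3.1} on (b2, b3); out.j = own outer ports
the subtree at beta composes to {out.1} {out.2} {out.3} {b1.1, b2.3, b3.3} {b1.2} {b1.3} {b2.1, b3.2} {b2.2} {b3.1} on (b2, b3, b1); out.j = own outer ports


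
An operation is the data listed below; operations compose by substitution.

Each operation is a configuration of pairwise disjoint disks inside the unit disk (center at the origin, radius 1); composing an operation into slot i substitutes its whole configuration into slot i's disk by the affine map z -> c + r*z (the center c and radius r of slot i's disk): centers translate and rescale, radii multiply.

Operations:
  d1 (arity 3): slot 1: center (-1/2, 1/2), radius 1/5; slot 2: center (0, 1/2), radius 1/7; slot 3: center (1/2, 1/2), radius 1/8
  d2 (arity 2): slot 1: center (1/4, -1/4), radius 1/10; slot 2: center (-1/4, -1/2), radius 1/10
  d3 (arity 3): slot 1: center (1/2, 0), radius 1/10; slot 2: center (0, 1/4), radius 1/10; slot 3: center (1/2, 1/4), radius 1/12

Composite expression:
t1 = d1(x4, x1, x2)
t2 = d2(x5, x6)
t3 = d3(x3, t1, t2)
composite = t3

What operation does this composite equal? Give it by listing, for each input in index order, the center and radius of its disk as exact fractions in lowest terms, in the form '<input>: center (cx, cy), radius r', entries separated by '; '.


Nesting under d3 composes maps z -> c + r*z down each x-path.
x3: after 1 affine step, its disk has center (1/2, 0), radius 1/10
x4: after 2 affine steps, its disk has center (-1/20, 3/10), radius 1/50
x1: after 2 affine steps, its disk has center (0, 3/10), radius 1/70
x2: after 2 affine steps, its disk has center (1/20, 3/10), radius 1/80
x5: after 2 affine steps, its disk has center (25/48, 11/48), radius 1/120
x6: after 2 affine steps, its disk has center (23/48, 5/24), radius 1/120

x1: center (0, 3/10), radius 1/70; x2: center (1/20, 3/10), radius 1/80; x3: center (1/2, 0), radius 1/10; x4: center (-1/20, 3/10), radius 1/50; x5: center (25/48, 11/48), radius 1/120; x6: center (23/48, 5/24), radius 1/120


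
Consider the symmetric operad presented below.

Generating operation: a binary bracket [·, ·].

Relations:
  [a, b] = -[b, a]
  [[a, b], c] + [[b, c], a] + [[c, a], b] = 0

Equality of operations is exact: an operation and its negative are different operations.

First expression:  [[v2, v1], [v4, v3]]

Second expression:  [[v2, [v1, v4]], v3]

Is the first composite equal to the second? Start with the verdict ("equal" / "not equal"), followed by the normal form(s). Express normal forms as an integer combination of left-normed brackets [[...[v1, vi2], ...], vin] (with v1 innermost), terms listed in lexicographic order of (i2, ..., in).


not equal; the first gives [[[v1, v2], v3], v4] - [[[v1, v2], v4], v3] and the second -[[[v1, v4], v2], v3]

The first expression reduces to [[[v1, v2], v3], v4] - [[[v1, v2], v4], v3]
The second expression reduces to -[[[v1, v4], v2], v3]
Distinct normal forms: not equal.


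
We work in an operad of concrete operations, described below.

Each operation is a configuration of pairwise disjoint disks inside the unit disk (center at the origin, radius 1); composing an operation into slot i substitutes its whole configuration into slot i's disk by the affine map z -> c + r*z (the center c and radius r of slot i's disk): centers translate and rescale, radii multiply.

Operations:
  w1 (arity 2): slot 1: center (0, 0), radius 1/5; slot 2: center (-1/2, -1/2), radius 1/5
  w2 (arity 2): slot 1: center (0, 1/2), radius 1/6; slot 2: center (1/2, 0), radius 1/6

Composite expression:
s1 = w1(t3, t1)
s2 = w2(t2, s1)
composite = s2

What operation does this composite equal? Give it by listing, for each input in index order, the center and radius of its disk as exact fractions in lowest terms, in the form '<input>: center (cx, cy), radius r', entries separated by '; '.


t1: center (5/12, -1/12), radius 1/30; t2: center (0, 1/2), radius 1/6; t3: center (1/2, 0), radius 1/30


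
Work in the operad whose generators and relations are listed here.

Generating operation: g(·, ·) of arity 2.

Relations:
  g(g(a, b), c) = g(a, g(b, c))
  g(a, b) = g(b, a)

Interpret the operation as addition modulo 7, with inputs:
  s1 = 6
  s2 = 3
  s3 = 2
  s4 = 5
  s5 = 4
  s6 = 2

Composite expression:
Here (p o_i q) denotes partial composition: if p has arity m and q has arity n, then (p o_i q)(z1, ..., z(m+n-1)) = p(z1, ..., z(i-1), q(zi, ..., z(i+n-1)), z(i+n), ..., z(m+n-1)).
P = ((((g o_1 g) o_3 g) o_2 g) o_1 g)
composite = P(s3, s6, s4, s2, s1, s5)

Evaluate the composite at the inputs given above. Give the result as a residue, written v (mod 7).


1 (mod 7)

g(s3, s6) = 4
g(s4, s2) = 1
g(g(s3, s6), g(s4, s2)) = 5
g(s1, s5) = 3
g(g(g(s3, s6), g(s4, s2)), g(s1, s5)) = 1


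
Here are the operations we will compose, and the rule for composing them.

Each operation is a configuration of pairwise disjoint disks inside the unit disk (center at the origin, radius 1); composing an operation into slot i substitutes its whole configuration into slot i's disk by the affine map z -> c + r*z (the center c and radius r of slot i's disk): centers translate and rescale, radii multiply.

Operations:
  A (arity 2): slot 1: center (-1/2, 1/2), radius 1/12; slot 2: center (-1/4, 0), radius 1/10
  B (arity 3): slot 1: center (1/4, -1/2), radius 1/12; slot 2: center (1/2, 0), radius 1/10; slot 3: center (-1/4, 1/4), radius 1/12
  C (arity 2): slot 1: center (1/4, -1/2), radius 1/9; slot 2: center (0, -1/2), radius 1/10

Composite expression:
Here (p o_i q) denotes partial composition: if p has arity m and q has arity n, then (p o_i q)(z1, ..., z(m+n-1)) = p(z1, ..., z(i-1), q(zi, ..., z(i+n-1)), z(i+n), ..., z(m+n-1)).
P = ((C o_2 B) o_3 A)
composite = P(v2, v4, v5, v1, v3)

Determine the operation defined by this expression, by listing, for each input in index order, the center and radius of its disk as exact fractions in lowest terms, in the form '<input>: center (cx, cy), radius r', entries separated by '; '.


v1: center (19/400, -1/2), radius 1/1000; v2: center (1/4, -1/2), radius 1/9; v3: center (-1/40, -19/40), radius 1/120; v4: center (1/40, -11/20), radius 1/120; v5: center (9/200, -99/200), radius 1/1200


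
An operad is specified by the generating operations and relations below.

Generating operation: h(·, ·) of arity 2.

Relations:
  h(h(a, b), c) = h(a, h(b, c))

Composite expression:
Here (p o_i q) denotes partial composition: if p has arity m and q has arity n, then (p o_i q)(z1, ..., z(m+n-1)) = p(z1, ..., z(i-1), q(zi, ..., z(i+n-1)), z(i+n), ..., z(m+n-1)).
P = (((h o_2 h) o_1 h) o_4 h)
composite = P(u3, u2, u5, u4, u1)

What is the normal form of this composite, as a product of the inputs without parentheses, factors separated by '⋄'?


u3 ⋄ u2 ⋄ u5 ⋄ u4 ⋄ u1


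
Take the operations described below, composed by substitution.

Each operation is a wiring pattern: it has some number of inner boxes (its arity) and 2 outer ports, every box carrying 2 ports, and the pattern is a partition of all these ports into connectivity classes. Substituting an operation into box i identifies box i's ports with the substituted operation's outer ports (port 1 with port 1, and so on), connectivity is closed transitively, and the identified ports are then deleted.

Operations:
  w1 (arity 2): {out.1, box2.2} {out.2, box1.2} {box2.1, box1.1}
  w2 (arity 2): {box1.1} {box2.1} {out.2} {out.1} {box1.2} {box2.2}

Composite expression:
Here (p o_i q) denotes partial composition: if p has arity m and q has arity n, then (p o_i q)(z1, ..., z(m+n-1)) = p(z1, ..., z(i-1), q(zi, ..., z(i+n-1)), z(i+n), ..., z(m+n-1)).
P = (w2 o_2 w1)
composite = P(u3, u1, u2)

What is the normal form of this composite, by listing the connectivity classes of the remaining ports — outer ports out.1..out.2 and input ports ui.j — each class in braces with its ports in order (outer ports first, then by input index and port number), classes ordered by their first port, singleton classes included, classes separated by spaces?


{out.1} {out.2} {u1.1, u2.1} {u1.2} {u2.2} {u3.1} {u3.2}

Two ports join when wires chain via w2-identified ports.
w1 over (u1, u2) gives {out.1, u2.2} {out.2, u1.2} {u1.1, u2.1}, out.j being that stage's outer ports
w2 over (u3, u1, u2) gives {out.1} {out.2} {u1.1, u2.1} {u1.2} {u2.2} {u3.1} {u3.2}, out.j being that stage's outer ports


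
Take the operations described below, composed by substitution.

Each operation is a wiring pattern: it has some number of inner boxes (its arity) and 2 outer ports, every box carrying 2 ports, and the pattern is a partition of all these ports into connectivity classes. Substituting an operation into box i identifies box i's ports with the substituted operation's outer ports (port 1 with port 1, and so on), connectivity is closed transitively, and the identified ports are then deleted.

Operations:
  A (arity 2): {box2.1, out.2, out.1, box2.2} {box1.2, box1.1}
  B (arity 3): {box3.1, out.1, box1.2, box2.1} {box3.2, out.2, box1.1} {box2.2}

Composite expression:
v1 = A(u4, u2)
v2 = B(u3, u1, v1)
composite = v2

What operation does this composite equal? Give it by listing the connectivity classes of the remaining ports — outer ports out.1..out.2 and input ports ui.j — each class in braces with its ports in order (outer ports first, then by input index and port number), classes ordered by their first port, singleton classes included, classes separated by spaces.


Reachability decides: close wires over B-identified ports.
after A, the pattern on (u4, u2) reads {out.1, out.2, u2.1, u2.2} {u4.1, u4.2} (out.j = its outer ports)
after B, the pattern on (u3, u1, u4, u2) reads {out.1, out.2, u1.1, u2.1, u2.2, u3.1, u3.2} {u1.2} {u4.1, u4.2} (out.j = its outer ports)

{out.1, out.2, u1.1, u2.1, u2.2, u3.1, u3.2} {u1.2} {u4.1, u4.2}


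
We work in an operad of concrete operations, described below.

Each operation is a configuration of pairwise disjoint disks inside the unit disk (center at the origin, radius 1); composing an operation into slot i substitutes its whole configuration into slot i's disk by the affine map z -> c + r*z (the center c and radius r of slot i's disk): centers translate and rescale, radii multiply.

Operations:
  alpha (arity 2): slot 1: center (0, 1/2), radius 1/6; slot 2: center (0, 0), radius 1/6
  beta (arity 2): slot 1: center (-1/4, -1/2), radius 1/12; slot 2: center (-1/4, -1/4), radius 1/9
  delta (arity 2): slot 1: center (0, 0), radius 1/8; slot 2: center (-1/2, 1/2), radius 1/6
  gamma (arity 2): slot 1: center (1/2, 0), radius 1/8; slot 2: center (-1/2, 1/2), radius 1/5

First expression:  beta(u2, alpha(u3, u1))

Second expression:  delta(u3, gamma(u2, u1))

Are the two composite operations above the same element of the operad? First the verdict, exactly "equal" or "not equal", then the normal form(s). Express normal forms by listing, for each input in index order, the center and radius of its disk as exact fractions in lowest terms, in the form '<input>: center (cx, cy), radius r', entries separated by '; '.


Reducing the first expression gives u1: center (-1/4, -1/4), radius 1/54; u2: center (-1/4, -1/2), radius 1/12; u3: center (-1/4, -7/36), radius 1/54
Reducing the second expression gives u1: center (-7/12, 7/12), radius 1/30; u2: center (-5/12, 1/2), radius 1/48; u3: center (0, 0), radius 1/8
They disagree, so not equal.

not equal — first u1: center (-1/4, -1/4), radius 1/54; u2: center (-1/4, -1/2), radius 1/12; u3: center (-1/4, -7/36), radius 1/54, second u1: center (-7/12, 7/12), radius 1/30; u2: center (-5/12, 1/2), radius 1/48; u3: center (0, 0), radius 1/8


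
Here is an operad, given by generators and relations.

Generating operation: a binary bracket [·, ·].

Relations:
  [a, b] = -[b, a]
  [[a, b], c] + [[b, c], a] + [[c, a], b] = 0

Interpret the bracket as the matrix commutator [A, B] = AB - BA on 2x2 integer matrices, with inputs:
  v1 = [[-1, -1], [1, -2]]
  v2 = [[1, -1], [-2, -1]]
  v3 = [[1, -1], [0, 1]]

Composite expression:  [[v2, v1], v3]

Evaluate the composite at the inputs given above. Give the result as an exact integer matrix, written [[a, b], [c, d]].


[v2, v1] = [[-3, -1], [-4, 3]]
[[v2, v1], v3] = [[-4, 6], [0, 4]]

[[-4, 6], [0, 4]]


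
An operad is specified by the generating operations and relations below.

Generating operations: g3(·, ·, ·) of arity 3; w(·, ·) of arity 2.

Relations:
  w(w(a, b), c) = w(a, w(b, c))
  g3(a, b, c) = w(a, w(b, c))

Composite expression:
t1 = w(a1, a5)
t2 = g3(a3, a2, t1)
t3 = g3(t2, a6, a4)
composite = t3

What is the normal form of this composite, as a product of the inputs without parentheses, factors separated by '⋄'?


Under associativity of g3, the answer is the a's in reading order.
w(a1, a5) unparenthesizes to a1 ⋄ a5
g3(a3, a2, w(a1, a5)) unparenthesizes to a3 ⋄ a2 ⋄ a1 ⋄ a5
g3(g3(a3, a2, w(a1, a5)), a6, a4) unparenthesizes to a3 ⋄ a2 ⋄ a1 ⋄ a5 ⋄ a6 ⋄ a4

a3 ⋄ a2 ⋄ a1 ⋄ a5 ⋄ a6 ⋄ a4


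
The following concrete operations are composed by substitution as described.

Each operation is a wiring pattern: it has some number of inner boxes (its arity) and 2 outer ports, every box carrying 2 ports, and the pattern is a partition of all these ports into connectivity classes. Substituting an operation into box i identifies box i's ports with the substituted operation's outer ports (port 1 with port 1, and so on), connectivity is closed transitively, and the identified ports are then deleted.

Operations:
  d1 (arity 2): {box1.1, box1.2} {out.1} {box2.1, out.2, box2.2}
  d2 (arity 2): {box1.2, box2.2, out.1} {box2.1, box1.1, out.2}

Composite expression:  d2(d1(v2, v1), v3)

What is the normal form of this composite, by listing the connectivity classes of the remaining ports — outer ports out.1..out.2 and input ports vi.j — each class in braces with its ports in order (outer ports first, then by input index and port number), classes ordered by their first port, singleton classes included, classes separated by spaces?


{out.1, v1.1, v1.2, v3.2} {out.2, v3.1} {v2.1, v2.2}

Reachability decides: close wires over d2-identified ports.
through d1, on inputs (v2, v1): {out.1} {out.2, v1.1, v1.2} {v2.1, v2.2} (out.j = stage outer ports)
through d2, on inputs (v2, v1, v3): {out.1, v1.1, v1.2, v3.2} {out.2, v3.1} {v2.1, v2.2} (out.j = stage outer ports)


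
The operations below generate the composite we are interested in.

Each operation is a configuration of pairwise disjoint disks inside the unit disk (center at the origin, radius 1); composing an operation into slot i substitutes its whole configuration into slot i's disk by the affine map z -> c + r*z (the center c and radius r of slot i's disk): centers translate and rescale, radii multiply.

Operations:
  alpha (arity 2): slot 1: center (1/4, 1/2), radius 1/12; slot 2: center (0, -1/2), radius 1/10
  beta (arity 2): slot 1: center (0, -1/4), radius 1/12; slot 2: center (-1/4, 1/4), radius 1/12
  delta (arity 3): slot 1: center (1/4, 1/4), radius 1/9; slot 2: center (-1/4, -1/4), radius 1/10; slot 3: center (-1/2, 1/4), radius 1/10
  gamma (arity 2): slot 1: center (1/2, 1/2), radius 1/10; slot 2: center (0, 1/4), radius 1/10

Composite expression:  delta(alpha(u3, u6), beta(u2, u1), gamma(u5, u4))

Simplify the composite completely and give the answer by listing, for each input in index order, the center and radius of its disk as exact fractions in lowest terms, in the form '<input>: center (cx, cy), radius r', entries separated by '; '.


Only the slot chain above each u matters under delta; compose those maps.
for u3, the 2-step affine chain lands on center (5/18, 11/36), radius 1/108
for u6, the 2-step affine chain lands on center (1/4, 7/36), radius 1/90
for u2, the 2-step affine chain lands on center (-1/4, -11/40), radius 1/120
for u1, the 2-step affine chain lands on center (-11/40, -9/40), radius 1/120
for u5, the 2-step affine chain lands on center (-9/20, 3/10), radius 1/100
for u4, the 2-step affine chain lands on center (-1/2, 11/40), radius 1/100

u1: center (-11/40, -9/40), radius 1/120; u2: center (-1/4, -11/40), radius 1/120; u3: center (5/18, 11/36), radius 1/108; u4: center (-1/2, 11/40), radius 1/100; u5: center (-9/20, 3/10), radius 1/100; u6: center (1/4, 7/36), radius 1/90


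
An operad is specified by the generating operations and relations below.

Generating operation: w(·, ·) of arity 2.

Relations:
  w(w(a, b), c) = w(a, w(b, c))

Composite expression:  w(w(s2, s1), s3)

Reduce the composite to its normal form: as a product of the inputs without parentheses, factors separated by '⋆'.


s2 ⋆ s1 ⋆ s3

All parenthesizations of w agree; list the s-inputs left to right.
w(s2, s1) linearizes to s2 ⋆ s1
w(w(s2, s1), s3) linearizes to s2 ⋆ s1 ⋆ s3


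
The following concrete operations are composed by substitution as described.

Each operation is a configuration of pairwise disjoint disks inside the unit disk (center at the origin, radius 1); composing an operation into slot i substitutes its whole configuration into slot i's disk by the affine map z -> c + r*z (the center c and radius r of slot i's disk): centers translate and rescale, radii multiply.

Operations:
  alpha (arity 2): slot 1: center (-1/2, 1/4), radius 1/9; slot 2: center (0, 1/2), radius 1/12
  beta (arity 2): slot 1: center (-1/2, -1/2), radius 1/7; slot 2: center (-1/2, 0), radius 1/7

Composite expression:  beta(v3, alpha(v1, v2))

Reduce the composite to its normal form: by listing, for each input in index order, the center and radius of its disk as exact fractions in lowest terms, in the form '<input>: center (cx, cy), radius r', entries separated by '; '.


v1: center (-4/7, 1/28), radius 1/63; v2: center (-1/2, 1/14), radius 1/84; v3: center (-1/2, -1/2), radius 1/7

Affine substitution under beta: radii multiply and v-centers shift.
tracing v3 down its 1-map path: center (-1/2, -1/2), radius 1/7
tracing v1 down its 2-map path: center (-4/7, 1/28), radius 1/63
tracing v2 down its 2-map path: center (-1/2, 1/14), radius 1/84


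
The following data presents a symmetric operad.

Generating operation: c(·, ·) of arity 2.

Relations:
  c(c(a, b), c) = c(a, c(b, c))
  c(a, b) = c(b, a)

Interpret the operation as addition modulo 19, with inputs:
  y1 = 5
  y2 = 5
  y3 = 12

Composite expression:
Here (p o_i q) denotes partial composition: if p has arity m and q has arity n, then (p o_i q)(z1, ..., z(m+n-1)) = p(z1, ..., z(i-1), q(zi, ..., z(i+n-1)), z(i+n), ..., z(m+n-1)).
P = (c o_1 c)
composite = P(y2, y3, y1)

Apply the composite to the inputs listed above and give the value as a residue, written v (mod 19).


3 (mod 19)

c(y2, y3) = 17
c(c(y2, y3), y1) = 3


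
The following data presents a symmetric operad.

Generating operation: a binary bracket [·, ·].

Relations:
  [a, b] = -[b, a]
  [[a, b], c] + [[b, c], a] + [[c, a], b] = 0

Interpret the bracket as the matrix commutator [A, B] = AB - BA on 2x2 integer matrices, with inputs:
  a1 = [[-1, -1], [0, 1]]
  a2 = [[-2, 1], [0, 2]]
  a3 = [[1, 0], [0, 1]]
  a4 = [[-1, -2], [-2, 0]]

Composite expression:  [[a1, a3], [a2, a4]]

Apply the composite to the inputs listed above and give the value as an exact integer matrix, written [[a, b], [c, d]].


[a1, a3] = [[0, 0], [0, 0]]
[a2, a4] = [[-2, 9], [-8, 2]]
[[a1, a3], [a2, a4]] = [[0, 0], [0, 0]]

[[0, 0], [0, 0]]


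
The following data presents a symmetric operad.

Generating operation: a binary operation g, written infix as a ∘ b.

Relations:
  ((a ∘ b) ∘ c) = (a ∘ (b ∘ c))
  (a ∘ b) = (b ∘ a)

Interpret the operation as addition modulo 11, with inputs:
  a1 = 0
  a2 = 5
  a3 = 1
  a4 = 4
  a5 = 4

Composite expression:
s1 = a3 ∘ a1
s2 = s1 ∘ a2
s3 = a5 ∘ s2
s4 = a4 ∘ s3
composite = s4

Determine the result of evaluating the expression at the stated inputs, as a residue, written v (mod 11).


3 (mod 11)

(a3 ∘ a1) = 1
((a3 ∘ a1) ∘ a2) = 6
(a5 ∘ ((a3 ∘ a1) ∘ a2)) = 10
(a4 ∘ (a5 ∘ ((a3 ∘ a1) ∘ a2))) = 3


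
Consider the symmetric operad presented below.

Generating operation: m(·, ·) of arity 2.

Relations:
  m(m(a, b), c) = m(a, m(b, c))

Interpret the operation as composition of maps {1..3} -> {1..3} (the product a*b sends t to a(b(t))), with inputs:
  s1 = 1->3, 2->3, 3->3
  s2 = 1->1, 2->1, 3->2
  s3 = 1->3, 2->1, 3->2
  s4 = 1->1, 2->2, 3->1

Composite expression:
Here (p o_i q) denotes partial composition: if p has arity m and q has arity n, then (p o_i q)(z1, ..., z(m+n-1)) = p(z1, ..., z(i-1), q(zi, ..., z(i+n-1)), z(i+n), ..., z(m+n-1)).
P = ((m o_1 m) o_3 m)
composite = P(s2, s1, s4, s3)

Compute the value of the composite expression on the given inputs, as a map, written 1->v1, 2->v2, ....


m(s2, s1) = 1->2, 2->2, 3->2
m(s4, s3) = 1->1, 2->1, 3->2
m(m(s2, s1), m(s4, s3)) = 1->2, 2->2, 3->2

1->2, 2->2, 3->2


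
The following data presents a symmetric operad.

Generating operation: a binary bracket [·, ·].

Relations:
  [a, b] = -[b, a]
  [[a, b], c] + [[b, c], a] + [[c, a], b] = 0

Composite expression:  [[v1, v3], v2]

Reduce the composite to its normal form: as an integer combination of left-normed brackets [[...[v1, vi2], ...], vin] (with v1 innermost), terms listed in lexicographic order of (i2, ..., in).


A multilinear Lie element is pinned by v1-initial words (v1 innermost).
Composite bracket: [[v1, v3], v2]
The bracket unfolds into 4 signed words via [a, b] = ab - ba (2^2 = 4).
Only words starting with v1 matter:
  v1v3v2 (sign +1) contributes +[[v1, v3], v2]

[[v1, v3], v2]


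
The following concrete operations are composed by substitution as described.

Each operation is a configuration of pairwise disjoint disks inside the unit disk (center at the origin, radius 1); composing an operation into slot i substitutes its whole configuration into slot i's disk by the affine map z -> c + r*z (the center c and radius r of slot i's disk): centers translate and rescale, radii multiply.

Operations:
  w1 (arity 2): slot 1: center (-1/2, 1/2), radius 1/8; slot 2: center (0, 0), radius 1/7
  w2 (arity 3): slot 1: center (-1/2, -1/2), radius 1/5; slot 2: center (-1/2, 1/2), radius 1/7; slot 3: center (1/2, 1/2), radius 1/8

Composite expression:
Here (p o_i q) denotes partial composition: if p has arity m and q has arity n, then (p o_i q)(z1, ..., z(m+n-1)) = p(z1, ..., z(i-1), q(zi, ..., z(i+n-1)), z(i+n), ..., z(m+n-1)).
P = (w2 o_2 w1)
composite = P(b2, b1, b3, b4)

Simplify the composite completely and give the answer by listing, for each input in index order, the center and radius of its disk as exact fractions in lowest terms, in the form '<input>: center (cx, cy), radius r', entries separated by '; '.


b1: center (-4/7, 4/7), radius 1/56; b2: center (-1/2, -1/2), radius 1/5; b3: center (-1/2, 1/2), radius 1/49; b4: center (1/2, 1/2), radius 1/8

Each b-disk chains the slot maps above it in w2; radii multiply.
input b2: applying the 1 nested substitution gives center (-1/2, -1/2), radius 1/5
input b1: applying the 2 nested substitutions gives center (-4/7, 4/7), radius 1/56
input b3: applying the 2 nested substitutions gives center (-1/2, 1/2), radius 1/49
input b4: applying the 1 nested substitution gives center (1/2, 1/2), radius 1/8


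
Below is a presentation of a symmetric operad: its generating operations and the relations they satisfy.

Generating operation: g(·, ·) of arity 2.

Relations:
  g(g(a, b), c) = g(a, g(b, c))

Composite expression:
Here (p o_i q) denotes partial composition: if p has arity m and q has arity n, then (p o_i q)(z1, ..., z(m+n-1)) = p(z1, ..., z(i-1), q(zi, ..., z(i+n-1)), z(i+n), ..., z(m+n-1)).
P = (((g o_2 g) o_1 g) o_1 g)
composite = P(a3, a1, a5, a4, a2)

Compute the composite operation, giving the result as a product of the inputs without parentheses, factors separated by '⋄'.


Associativity of g dissolves the nesting; only the a-input order survives.
g(a3, a1) flattens to a3 ⋄ a1
g(g(a3, a1), a5) flattens to a3 ⋄ a1 ⋄ a5
g(a4, a2) flattens to a4 ⋄ a2
g(g(g(a3, a1), a5), g(a4, a2)) flattens to a3 ⋄ a1 ⋄ a5 ⋄ a4 ⋄ a2

a3 ⋄ a1 ⋄ a5 ⋄ a4 ⋄ a2


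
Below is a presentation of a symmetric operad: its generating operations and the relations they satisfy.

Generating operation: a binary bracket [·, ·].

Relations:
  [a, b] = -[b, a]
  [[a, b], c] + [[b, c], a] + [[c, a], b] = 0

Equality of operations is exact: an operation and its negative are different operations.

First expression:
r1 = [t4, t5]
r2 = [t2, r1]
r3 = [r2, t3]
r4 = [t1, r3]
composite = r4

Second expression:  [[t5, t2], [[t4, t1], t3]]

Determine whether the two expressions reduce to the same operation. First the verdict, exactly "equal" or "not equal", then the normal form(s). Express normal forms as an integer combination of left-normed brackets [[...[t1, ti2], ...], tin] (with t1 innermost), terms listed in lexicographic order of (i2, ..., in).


not equal; the first gives [[[[t1, t2], t4], t5], t3] - [[[[t1, t2], t5], t4], t3] - [[[[t1, t3], t2], t4], t5] + [[[[t1, t3], t2], t5], t4] + [[[[t1, t3], t4], t5], t2] - [[[[t1, t3], t5], t4], t2] - [[[[t1, t4], t5], t2], t3] + [[[[t1, t5], t4], t2], t3] and the second -[[[[t1, t4], t3], t2], t5] + [[[[t1, t4], t3], t5], t2]

The first expression reduces to [[[[t1, t2], t4], t5], t3] - [[[[t1, t2], t5], t4], t3] - [[[[t1, t3], t2], t4], t5] + [[[[t1, t3], t2], t5], t4] + [[[[t1, t3], t4], t5], t2] - [[[[t1, t3], t5], t4], t2] - [[[[t1, t4], t5], t2], t3] + [[[[t1, t5], t4], t2], t3]
The second expression reduces to -[[[[t1, t4], t3], t2], t5] + [[[[t1, t4], t3], t5], t2]
They disagree, so not equal.


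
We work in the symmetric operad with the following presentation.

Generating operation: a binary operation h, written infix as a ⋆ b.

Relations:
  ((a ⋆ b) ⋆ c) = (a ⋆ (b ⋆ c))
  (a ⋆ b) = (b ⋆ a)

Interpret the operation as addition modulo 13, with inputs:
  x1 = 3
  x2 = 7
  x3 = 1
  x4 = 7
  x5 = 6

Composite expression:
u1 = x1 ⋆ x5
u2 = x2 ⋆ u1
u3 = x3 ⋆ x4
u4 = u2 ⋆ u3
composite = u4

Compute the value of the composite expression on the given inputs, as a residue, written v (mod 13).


11 (mod 13)

(x1 ⋆ x5) = 9
(x2 ⋆ (x1 ⋆ x5)) = 3
(x3 ⋆ x4) = 8
((x2 ⋆ (x1 ⋆ x5)) ⋆ (x3 ⋆ x4)) = 11


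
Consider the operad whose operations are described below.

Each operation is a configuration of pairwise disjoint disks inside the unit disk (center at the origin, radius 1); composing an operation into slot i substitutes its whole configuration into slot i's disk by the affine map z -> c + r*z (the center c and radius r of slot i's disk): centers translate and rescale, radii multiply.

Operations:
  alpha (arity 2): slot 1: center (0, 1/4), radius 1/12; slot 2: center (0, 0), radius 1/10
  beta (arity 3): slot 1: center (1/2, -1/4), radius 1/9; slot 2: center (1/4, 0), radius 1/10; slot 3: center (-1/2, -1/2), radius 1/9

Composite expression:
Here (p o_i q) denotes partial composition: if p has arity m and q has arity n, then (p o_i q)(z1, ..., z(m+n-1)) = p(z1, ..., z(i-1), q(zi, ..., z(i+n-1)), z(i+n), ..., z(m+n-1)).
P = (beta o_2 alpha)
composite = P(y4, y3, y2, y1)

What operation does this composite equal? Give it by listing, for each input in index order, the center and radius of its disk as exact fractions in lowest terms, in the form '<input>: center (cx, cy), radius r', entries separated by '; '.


Follow each y-input down from beta: c' goes to c + r*c', radius to r*r'.
y4: after 1 affine step, its disk has center (1/2, -1/4), radius 1/9
y3: after 2 affine steps, its disk has center (1/4, 1/40), radius 1/120
y2: after 2 affine steps, its disk has center (1/4, 0), radius 1/100
y1: after 1 affine step, its disk has center (-1/2, -1/2), radius 1/9

y1: center (-1/2, -1/2), radius 1/9; y2: center (1/4, 0), radius 1/100; y3: center (1/4, 1/40), radius 1/120; y4: center (1/2, -1/4), radius 1/9


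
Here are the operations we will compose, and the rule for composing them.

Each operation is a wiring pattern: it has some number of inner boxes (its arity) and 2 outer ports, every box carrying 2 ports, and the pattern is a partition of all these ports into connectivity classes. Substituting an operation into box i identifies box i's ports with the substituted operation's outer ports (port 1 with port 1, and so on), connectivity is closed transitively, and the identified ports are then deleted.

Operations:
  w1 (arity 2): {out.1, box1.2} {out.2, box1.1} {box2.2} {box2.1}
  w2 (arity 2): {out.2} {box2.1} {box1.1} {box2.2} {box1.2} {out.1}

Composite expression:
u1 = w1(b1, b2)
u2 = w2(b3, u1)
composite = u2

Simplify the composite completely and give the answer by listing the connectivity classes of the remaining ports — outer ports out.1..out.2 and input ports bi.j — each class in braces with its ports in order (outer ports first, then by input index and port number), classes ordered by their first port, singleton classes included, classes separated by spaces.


{out.1} {out.2} {b1.1} {b1.2} {b2.1} {b2.2} {b3.1} {b3.2}

After gluing at w2, chains via deleted ports link the b-ports.
after w1, the pattern on (b1, b2) reads {out.1, b1.2} {out.2, b1.1} {b2.1} {b2.2} (out.j = its outer ports)
after w2, the pattern on (b3, b1, b2) reads {out.1} {out.2} {b1.1} {b1.2} {b2.1} {b2.2} {b3.1} {b3.2} (out.j = its outer ports)
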